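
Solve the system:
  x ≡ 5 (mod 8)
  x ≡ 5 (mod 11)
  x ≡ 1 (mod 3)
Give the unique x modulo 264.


Moduli 8, 11, 3 are pairwise coprime; by CRT there is a unique solution modulo M = 8 · 11 · 3 = 264.
Solve pairwise, accumulating the modulus:
  Start with x ≡ 5 (mod 8).
  Combine with x ≡ 5 (mod 11): since gcd(8, 11) = 1, we get a unique residue mod 88.
    Write x = 5 + 8·t and substitute into x ≡ 5 (mod 11): 8·t ≡ 5 − 5 = 0 (mod 11).
    The inverse of 8 mod 11 is 7 (since 8·7 = 56 = 5·11 + 1), so t ≡ 7·0 = 0 ≡ 0 (mod 11).
    Then x = 5 + 8·0 = 5, valid modulo lcm(8, 11) = 88: x ≡ 5 (mod 88).
  Combine with x ≡ 1 (mod 3): since gcd(88, 3) = 1, we get a unique residue mod 264.
    Write x = 5 + 88·t and substitute into x ≡ 1 (mod 3): 88·t ≡ 1 − 5 = -4 (mod 3).
    Reduce coefficients mod 3: 1·t ≡ 2 (mod 3).
    So t ≡ 2 (mod 3).
    Then x = 5 + 88·2 = 181, valid modulo lcm(88, 3) = 264: x ≡ 181 (mod 264).
Verify: 181 mod 8 = 5 ✓, 181 mod 11 = 5 ✓, 181 mod 3 = 1 ✓.

x ≡ 181 (mod 264).


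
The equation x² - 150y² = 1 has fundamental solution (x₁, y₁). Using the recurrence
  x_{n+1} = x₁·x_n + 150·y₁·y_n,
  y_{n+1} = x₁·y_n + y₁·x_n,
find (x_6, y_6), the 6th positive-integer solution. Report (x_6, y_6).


Step 1: Find the fundamental solution (x₁, y₁) of x² - 150y² = 1.
  Expand √150 as a continued fraction. a₀ = ⌊√150⌋ = 12; iterate m_{k+1} = d_k·a_k − m_k, d_{k+1} = (150 − m_{k+1}²)/d_k, a_{k+1} = ⌊(a₀ + m_{k+1})/d_{k+1}⌋ (starting m₀ = 0, d₀ = 1), with convergents p_k = a_k·p_{k-1} + p_{k-2}, q_k = a_k·q_{k-1} + q_{k-2} (p₋₁ = 1, q₋₁ = 0):
  k = 0: a₀ = 12; p₀/q₀ = 12/1; p₀² − 150·q₀² = 144 − 150 = -6.
  k = 1: m = 12, d = 6, a = ⌊(12 + 12)/6⌋ = 4; p/q = (4·12 + 1)/(4·1 + 0) = 49/4; p² − 150·q² = 2401 − 2400 = 1.
  The first convergent with p² − 150·q² = 1 gives the fundamental solution (x₁, y₁) = (49, 4).
Step 2: Apply the recurrence (x_{n+1}, y_{n+1}) = (x₁x_n + 150y₁y_n, x₁y_n + y₁x_n) repeatedly.
  From (x_1, y_1) = (49, 4): x_2 = 49·49 + 150·4·4 = 4801; y_2 = 49·4 + 4·49 = 392.
  From (x_2, y_2) = (4801, 392): x_3 = 49·4801 + 150·4·392 = 470449; y_3 = 49·392 + 4·4801 = 38412.
  From (x_3, y_3) = (470449, 38412): x_4 = 49·470449 + 150·4·38412 = 46099201; y_4 = 49·38412 + 4·470449 = 3763984.
  From (x_4, y_4) = (46099201, 3763984): x_5 = 49·46099201 + 150·4·3763984 = 4517251249; y_5 = 49·3763984 + 4·46099201 = 368832020.
  From (x_5, y_5) = (4517251249, 368832020): x_6 = 49·4517251249 + 150·4·368832020 = 442644523201; y_6 = 49·368832020 + 4·4517251249 = 36141773976.
Step 3: Verify x_6² - 150·y_6² = 195934173919840627286401 - 195934173919840627286400 = 1 (should be 1). ✓

(x_1, y_1) = (49, 4); (x_6, y_6) = (442644523201, 36141773976).


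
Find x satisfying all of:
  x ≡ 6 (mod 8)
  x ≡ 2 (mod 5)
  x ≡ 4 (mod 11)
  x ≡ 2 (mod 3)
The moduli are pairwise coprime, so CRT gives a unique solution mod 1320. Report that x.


Product of moduli M = 8 · 5 · 11 · 3 = 1320.
Merge one congruence at a time:
  Start: x ≡ 6 (mod 8).
  Combine with x ≡ 2 (mod 5); new modulus lcm = 40.
    Write x = 6 + 8·t and substitute into x ≡ 2 (mod 5): 8·t ≡ 2 − 6 = -4 (mod 5).
    Reduce coefficients mod 5: 3·t ≡ 1 (mod 5).
    The inverse of 3 mod 5 is 2 (since 3·2 = 6 = 1·5 + 1), so t ≡ 2·1 = 2 ≡ 2 (mod 5).
    Then x = 6 + 8·2 = 22, valid modulo lcm(8, 5) = 40: x ≡ 22 (mod 40).
  Combine with x ≡ 4 (mod 11); new modulus lcm = 440.
    Write x = 22 + 40·t and substitute into x ≡ 4 (mod 11): 40·t ≡ 4 − 22 = -18 (mod 11).
    Reduce coefficients mod 11: 7·t ≡ 4 (mod 11).
    The inverse of 7 mod 11 is 8 (since 7·8 = 56 = 5·11 + 1), so t ≡ 8·4 = 32 ≡ 10 (mod 11).
    Then x = 22 + 40·10 = 422, valid modulo lcm(40, 11) = 440: x ≡ 422 (mod 440).
  Combine with x ≡ 2 (mod 3); new modulus lcm = 1320.
    Write x = 422 + 440·t and substitute into x ≡ 2 (mod 3): 440·t ≡ 2 − 422 = -420 (mod 3).
    Reduce coefficients mod 3: 2·t ≡ 0 (mod 3).
    The inverse of 2 mod 3 is 2 (since 2·2 = 4 = 1·3 + 1), so t ≡ 2·0 = 0 ≡ 0 (mod 3).
    Then x = 422 + 440·0 = 422, valid modulo lcm(440, 3) = 1320: x ≡ 422 (mod 1320).
Verify against each original: 422 mod 8 = 6, 422 mod 5 = 2, 422 mod 11 = 4, 422 mod 3 = 2.

x ≡ 422 (mod 1320).


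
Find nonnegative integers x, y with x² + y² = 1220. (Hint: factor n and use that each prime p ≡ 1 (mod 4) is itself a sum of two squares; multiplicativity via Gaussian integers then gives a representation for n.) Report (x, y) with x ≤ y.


Step 1: Factor n = 1220 = 2^2 · 5 · 61.
Step 2: Check the mod-4 condition on each prime factor: 2 = 2 (special); 5 ≡ 1 (mod 4), exponent 1; 61 ≡ 1 (mod 4), exponent 1.
All primes ≡ 3 (mod 4) appear to even exponent (or don't appear), so by the two-squares theorem n IS expressible as a sum of two squares.
Step 3: Build a representation. Group n = k² · m with k = 2 and m = 5 · 61 = 305 (a product of primes ≡ 1 (mod 4)); a representation of m scales to one of n via (k·x)² + (k·y)² = k²(x² + y²). Each prime p ≡ 1 (mod 4) is itself a sum of two squares; find a² by testing p − a² for a perfect square:
  5: 5 − 1² = 4 = 2² ⇒ 5 = 1² + 2².
  61: 61 − 1² = 60, 61 − 2² = 57, 61 − 3² = 52, 61 − 4² = 45, 61 − 5² = 36 = 6² ⇒ 61 = 5² + 6².
  Combine using the Brahmagupta–Fibonacci identity (a² + b²)(c² + d²) = (ac − bd)² + (ad + bc)² = (ac + bd)² + (ad − bc)²:
  5 · 61 = 305: from (1² + 2²)(5² + 6²), take (1·5 − 2·6, 1·6 + 2·5) = (5 − 12, 6 + 10) = (-7, 16); dropping signs (only squares matter) gives (7, 16); check 7² + 16² = 49 + 256 = 305 ✓.
  Scale by k = 2: (2·7, 2·16) = (14, 32).
Step 4: Order so x ≤ y and verify: 14² + 32² = 196 + 1024 = 1220 = n. ✓

n = 1220 = 14² + 32² (one valid representation with x ≤ y).


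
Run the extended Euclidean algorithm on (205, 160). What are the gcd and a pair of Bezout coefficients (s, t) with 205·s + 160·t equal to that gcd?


Euclidean algorithm on (205, 160) — divide until remainder is 0:
  205 = 1 · 160 + 45
  160 = 3 · 45 + 25
  45 = 1 · 25 + 20
  25 = 1 · 20 + 5
  20 = 4 · 5 + 0
gcd(205, 160) = 5.
Track Bezout coefficients alongside the remainders: start with r₀ = 205 = a·1 + b·0 (s = 1, t = 0) and r₁ = 160 = a·0 + b·1 (s = 0, t = 1); each new remainder r_{k+1} = r_{k-1} − q_k·r_k inherits s_{k+1} = s_{k-1} − q_k·s_k, t_{k+1} = t_{k-1} − q_k·t_k, so r_k = a·s_k + b·t_k at every step:
  q = 1: r = 45, s = 1 − 1·0 = 1, t = 0 − 1·1 = -1  (check: 205·1 + 160·(-1) = 45)
  q = 3: r = 25, s = 0 − 3·1 = -3, t = 1 − 3·(-1) = 4  (check: 205·(-3) + 160·4 = 25)
  q = 1: r = 20, s = 1 − 1·(-3) = 4, t = -1 − 1·4 = -5  (check: 205·4 + 160·(-5) = 20)
  q = 1: r = 5, s = -3 − 1·4 = -7, t = 4 − 1·(-5) = 9  (check: 205·(-7) + 160·9 = 5)
The row with r = 5 (the gcd) gives the Bezout coefficients s = -7, t = 9.
Result: 205 · (-7) + 160 · (9) = 5.

gcd(205, 160) = 5; s = -7, t = 9 (check: 205·(-7) + 160·9 = 5).


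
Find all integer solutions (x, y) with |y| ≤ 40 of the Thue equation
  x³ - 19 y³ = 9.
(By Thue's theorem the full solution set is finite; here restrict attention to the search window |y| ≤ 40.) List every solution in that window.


The equation is x³ - 19y³ = 9. For fixed y, x³ = 19·y³ + 9, so a solution requires the RHS to be a perfect cube.
Strategy: iterate y from -40 to 40, compute RHS = 19·y³ + 9, and check whether it is a (positive or negative) perfect cube.
Check small values of y:
  y = 0: RHS = 9 is not a perfect cube.
  y = 1: RHS = 28 is not a perfect cube.
  y = -1: RHS = -10 is not a perfect cube.
  y = 2: RHS = 161 is not a perfect cube.
  y = -2: RHS = -143 is not a perfect cube.
  y = 3: RHS = 522 is not a perfect cube.
  y = -3: RHS = -504 is not a perfect cube.
Continuing the search up to |y| = 40 finds no solutions either.
No (x, y) in the scanned range satisfies the equation.

No integer solutions with |y| ≤ 40.


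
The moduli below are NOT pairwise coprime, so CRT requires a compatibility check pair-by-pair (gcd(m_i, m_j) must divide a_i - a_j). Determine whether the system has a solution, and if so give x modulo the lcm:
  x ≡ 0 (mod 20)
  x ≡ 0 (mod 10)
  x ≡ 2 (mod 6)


Moduli 20, 10, 6 are not pairwise coprime, so CRT works modulo lcm(m_i) when all pairwise compatibility conditions hold.
Pairwise compatibility: gcd(m_i, m_j) must divide a_i - a_j for every pair.
Merge one congruence at a time:
  Start: x ≡ 0 (mod 20).
  Combine with x ≡ 0 (mod 10): gcd(20, 10) = 10; 0 - 0 = 0, which IS divisible by 10, so compatible.
    Write x = 0 + 20·t and substitute into x ≡ 0 (mod 10): 20·t ≡ 0 − 0 = 0 (mod 10).
    Divide the congruence (and modulus) by g = 10: 2·t ≡ 0 (mod 1).
    Modulo 1 every t works; take t = 0.
    Then x = 0 + 20·0 = 0, valid modulo lcm(20, 10) = 20: x ≡ 0 (mod 20).
  Combine with x ≡ 2 (mod 6): gcd(20, 6) = 2; 2 - 0 = 2, which IS divisible by 2, so compatible.
    Write x = 0 + 20·t and substitute into x ≡ 2 (mod 6): 20·t ≡ 2 − 0 = 2 (mod 6).
    Divide the congruence (and modulus) by g = 2: 10·t ≡ 1 (mod 3).
    Reduce coefficients mod 3: 1·t ≡ 1 (mod 3).
    So t ≡ 1 (mod 3).
    Then x = 0 + 20·1 = 20, valid modulo lcm(20, 6) = 60: x ≡ 20 (mod 60).
Verify: 20 mod 20 = 0, 20 mod 10 = 0, 20 mod 6 = 2.

x ≡ 20 (mod 60).


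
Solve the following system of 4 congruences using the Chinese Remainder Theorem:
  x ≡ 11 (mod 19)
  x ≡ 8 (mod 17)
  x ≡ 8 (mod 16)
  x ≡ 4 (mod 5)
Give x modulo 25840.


Product of moduli M = 19 · 17 · 16 · 5 = 25840.
Merge one congruence at a time:
  Start: x ≡ 11 (mod 19).
  Combine with x ≡ 8 (mod 17); new modulus lcm = 323.
    Write x = 11 + 19·t and substitute into x ≡ 8 (mod 17): 19·t ≡ 8 − 11 = -3 (mod 17).
    Reduce coefficients mod 17: 2·t ≡ 14 (mod 17).
    The inverse of 2 mod 17 is 9 (since 2·9 = 18 = 1·17 + 1), so t ≡ 9·14 = 126 ≡ 7 (mod 17).
    Then x = 11 + 19·7 = 144, valid modulo lcm(19, 17) = 323: x ≡ 144 (mod 323).
  Combine with x ≡ 8 (mod 16); new modulus lcm = 5168.
    Write x = 144 + 323·t and substitute into x ≡ 8 (mod 16): 323·t ≡ 8 − 144 = -136 (mod 16).
    Reduce coefficients mod 16: 3·t ≡ 8 (mod 16).
    The inverse of 3 mod 16 is 11 (since 3·11 = 33 = 2·16 + 1), so t ≡ 11·8 = 88 ≡ 8 (mod 16).
    Then x = 144 + 323·8 = 2728, valid modulo lcm(323, 16) = 5168: x ≡ 2728 (mod 5168).
  Combine with x ≡ 4 (mod 5); new modulus lcm = 25840.
    Write x = 2728 + 5168·t and substitute into x ≡ 4 (mod 5): 5168·t ≡ 4 − 2728 = -2724 (mod 5).
    Reduce coefficients mod 5: 3·t ≡ 1 (mod 5).
    The inverse of 3 mod 5 is 2 (since 3·2 = 6 = 1·5 + 1), so t ≡ 2·1 = 2 ≡ 2 (mod 5).
    Then x = 2728 + 5168·2 = 13064, valid modulo lcm(5168, 5) = 25840: x ≡ 13064 (mod 25840).
Verify against each original: 13064 mod 19 = 11, 13064 mod 17 = 8, 13064 mod 16 = 8, 13064 mod 5 = 4.

x ≡ 13064 (mod 25840).


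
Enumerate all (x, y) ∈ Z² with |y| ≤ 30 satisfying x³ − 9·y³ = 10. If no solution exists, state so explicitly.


The equation is x³ - 9y³ = 10. For fixed y, x³ = 9·y³ + 10, so a solution requires the RHS to be a perfect cube.
Strategy: iterate y from -30 to 30, compute RHS = 9·y³ + 10, and check whether it is a (positive or negative) perfect cube.
Check small values of y:
  y = 0: RHS = 10 is not a perfect cube.
  y = 1: RHS = 19 is not a perfect cube.
  y = -1: RHS = 1 = (1)³ ⇒ x = 1 works.
  y = 2: RHS = 82 is not a perfect cube.
  y = -2: RHS = -62 is not a perfect cube.
  y = 3: RHS = 253 is not a perfect cube.
  y = -3: RHS = -233 is not a perfect cube.
Continuing the search up to |y| = 30 finds no further solutions beyond those listed.
Collected solutions: (1, -1).

Solutions (with |y| ≤ 30): (1, -1).


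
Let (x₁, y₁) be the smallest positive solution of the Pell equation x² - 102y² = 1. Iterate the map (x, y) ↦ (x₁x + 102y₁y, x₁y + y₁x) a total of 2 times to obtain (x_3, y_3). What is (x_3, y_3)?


Step 1: Find the fundamental solution (x₁, y₁) of x² - 102y² = 1.
  Expand √102 as a continued fraction. a₀ = ⌊√102⌋ = 10; iterate m_{k+1} = d_k·a_k − m_k, d_{k+1} = (102 − m_{k+1}²)/d_k, a_{k+1} = ⌊(a₀ + m_{k+1})/d_{k+1}⌋ (starting m₀ = 0, d₀ = 1), with convergents p_k = a_k·p_{k-1} + p_{k-2}, q_k = a_k·q_{k-1} + q_{k-2} (p₋₁ = 1, q₋₁ = 0):
  k = 0: a₀ = 10; p₀/q₀ = 10/1; p₀² − 102·q₀² = 100 − 102 = -2.
  k = 1: m = 10, d = 2, a = ⌊(10 + 10)/2⌋ = 10; p/q = (10·10 + 1)/(10·1 + 0) = 101/10; p² − 102·q² = 10201 − 10200 = 1.
  The first convergent with p² − 102·q² = 1 gives the fundamental solution (x₁, y₁) = (101, 10).
Step 2: Apply the recurrence (x_{n+1}, y_{n+1}) = (x₁x_n + 102y₁y_n, x₁y_n + y₁x_n) repeatedly.
  From (x_1, y_1) = (101, 10): x_2 = 101·101 + 102·10·10 = 20401; y_2 = 101·10 + 10·101 = 2020.
  From (x_2, y_2) = (20401, 2020): x_3 = 101·20401 + 102·10·2020 = 4120901; y_3 = 101·2020 + 10·20401 = 408030.
Step 3: Verify x_3² - 102·y_3² = 16981825051801 - 16981825051800 = 1 (should be 1). ✓

(x_1, y_1) = (101, 10); (x_3, y_3) = (4120901, 408030).


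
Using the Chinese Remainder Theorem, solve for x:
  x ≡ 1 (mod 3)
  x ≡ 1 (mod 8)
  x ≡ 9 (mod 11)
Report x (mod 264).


Moduli 3, 8, 11 are pairwise coprime; by CRT there is a unique solution modulo M = 3 · 8 · 11 = 264.
Solve pairwise, accumulating the modulus:
  Start with x ≡ 1 (mod 3).
  Combine with x ≡ 1 (mod 8): since gcd(3, 8) = 1, we get a unique residue mod 24.
    Write x = 1 + 3·t and substitute into x ≡ 1 (mod 8): 3·t ≡ 1 − 1 = 0 (mod 8).
    The inverse of 3 mod 8 is 3 (since 3·3 = 9 = 1·8 + 1), so t ≡ 3·0 = 0 ≡ 0 (mod 8).
    Then x = 1 + 3·0 = 1, valid modulo lcm(3, 8) = 24: x ≡ 1 (mod 24).
  Combine with x ≡ 9 (mod 11): since gcd(24, 11) = 1, we get a unique residue mod 264.
    Write x = 1 + 24·t and substitute into x ≡ 9 (mod 11): 24·t ≡ 9 − 1 = 8 (mod 11).
    Reduce coefficients mod 11: 2·t ≡ 8 (mod 11).
    The inverse of 2 mod 11 is 6 (since 2·6 = 12 = 1·11 + 1), so t ≡ 6·8 = 48 ≡ 4 (mod 11).
    Then x = 1 + 24·4 = 97, valid modulo lcm(24, 11) = 264: x ≡ 97 (mod 264).
Verify: 97 mod 3 = 1 ✓, 97 mod 8 = 1 ✓, 97 mod 11 = 9 ✓.

x ≡ 97 (mod 264).


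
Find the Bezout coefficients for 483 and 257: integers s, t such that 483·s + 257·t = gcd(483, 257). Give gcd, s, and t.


Euclidean algorithm on (483, 257) — divide until remainder is 0:
  483 = 1 · 257 + 226
  257 = 1 · 226 + 31
  226 = 7 · 31 + 9
  31 = 3 · 9 + 4
  9 = 2 · 4 + 1
  4 = 4 · 1 + 0
gcd(483, 257) = 1.
Track Bezout coefficients alongside the remainders: start with r₀ = 483 = a·1 + b·0 (s = 1, t = 0) and r₁ = 257 = a·0 + b·1 (s = 0, t = 1); each new remainder r_{k+1} = r_{k-1} − q_k·r_k inherits s_{k+1} = s_{k-1} − q_k·s_k, t_{k+1} = t_{k-1} − q_k·t_k, so r_k = a·s_k + b·t_k at every step:
  q = 1: r = 226, s = 1 − 1·0 = 1, t = 0 − 1·1 = -1  (check: 483·1 + 257·(-1) = 226)
  q = 1: r = 31, s = 0 − 1·1 = -1, t = 1 − 1·(-1) = 2  (check: 483·(-1) + 257·2 = 31)
  q = 7: r = 9, s = 1 − 7·(-1) = 8, t = -1 − 7·2 = -15  (check: 483·8 + 257·(-15) = 9)
  q = 3: r = 4, s = -1 − 3·8 = -25, t = 2 − 3·(-15) = 47  (check: 483·(-25) + 257·47 = 4)
  q = 2: r = 1, s = 8 − 2·(-25) = 58, t = -15 − 2·47 = -109  (check: 483·58 + 257·(-109) = 1)
The row with r = 1 (the gcd) gives the Bezout coefficients s = 58, t = -109.
Result: 483 · (58) + 257 · (-109) = 1.

gcd(483, 257) = 1; s = 58, t = -109 (check: 483·58 + 257·(-109) = 1).


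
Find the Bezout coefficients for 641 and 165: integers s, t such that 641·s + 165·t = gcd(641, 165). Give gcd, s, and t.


Euclidean algorithm on (641, 165) — divide until remainder is 0:
  641 = 3 · 165 + 146
  165 = 1 · 146 + 19
  146 = 7 · 19 + 13
  19 = 1 · 13 + 6
  13 = 2 · 6 + 1
  6 = 6 · 1 + 0
gcd(641, 165) = 1.
Track Bezout coefficients alongside the remainders: start with r₀ = 641 = a·1 + b·0 (s = 1, t = 0) and r₁ = 165 = a·0 + b·1 (s = 0, t = 1); each new remainder r_{k+1} = r_{k-1} − q_k·r_k inherits s_{k+1} = s_{k-1} − q_k·s_k, t_{k+1} = t_{k-1} − q_k·t_k, so r_k = a·s_k + b·t_k at every step:
  q = 3: r = 146, s = 1 − 3·0 = 1, t = 0 − 3·1 = -3  (check: 641·1 + 165·(-3) = 146)
  q = 1: r = 19, s = 0 − 1·1 = -1, t = 1 − 1·(-3) = 4  (check: 641·(-1) + 165·4 = 19)
  q = 7: r = 13, s = 1 − 7·(-1) = 8, t = -3 − 7·4 = -31  (check: 641·8 + 165·(-31) = 13)
  q = 1: r = 6, s = -1 − 1·8 = -9, t = 4 − 1·(-31) = 35  (check: 641·(-9) + 165·35 = 6)
  q = 2: r = 1, s = 8 − 2·(-9) = 26, t = -31 − 2·35 = -101  (check: 641·26 + 165·(-101) = 1)
The row with r = 1 (the gcd) gives the Bezout coefficients s = 26, t = -101.
Result: 641 · (26) + 165 · (-101) = 1.

gcd(641, 165) = 1; s = 26, t = -101 (check: 641·26 + 165·(-101) = 1).


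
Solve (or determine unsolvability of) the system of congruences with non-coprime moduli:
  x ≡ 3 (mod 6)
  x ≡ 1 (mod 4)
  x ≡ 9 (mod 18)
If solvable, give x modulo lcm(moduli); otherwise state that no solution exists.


Moduli 6, 4, 18 are not pairwise coprime, so CRT works modulo lcm(m_i) when all pairwise compatibility conditions hold.
Pairwise compatibility: gcd(m_i, m_j) must divide a_i - a_j for every pair.
Merge one congruence at a time:
  Start: x ≡ 3 (mod 6).
  Combine with x ≡ 1 (mod 4): gcd(6, 4) = 2; 1 - 3 = -2, which IS divisible by 2, so compatible.
    Write x = 3 + 6·t and substitute into x ≡ 1 (mod 4): 6·t ≡ 1 − 3 = -2 (mod 4).
    Divide the congruence (and modulus) by g = 2: 3·t ≡ -1 (mod 2).
    Reduce coefficients mod 2: 1·t ≡ 1 (mod 2).
    So t ≡ 1 (mod 2).
    Then x = 3 + 6·1 = 9, valid modulo lcm(6, 4) = 12: x ≡ 9 (mod 12).
  Combine with x ≡ 9 (mod 18): gcd(12, 18) = 6; 9 - 9 = 0, which IS divisible by 6, so compatible.
    Write x = 9 + 12·t and substitute into x ≡ 9 (mod 18): 12·t ≡ 9 − 9 = 0 (mod 18).
    Divide the congruence (and modulus) by g = 6: 2·t ≡ 0 (mod 3).
    The inverse of 2 mod 3 is 2 (since 2·2 = 4 = 1·3 + 1), so t ≡ 2·0 = 0 ≡ 0 (mod 3).
    Then x = 9 + 12·0 = 9, valid modulo lcm(12, 18) = 36: x ≡ 9 (mod 36).
Verify: 9 mod 6 = 3, 9 mod 4 = 1, 9 mod 18 = 9.

x ≡ 9 (mod 36).


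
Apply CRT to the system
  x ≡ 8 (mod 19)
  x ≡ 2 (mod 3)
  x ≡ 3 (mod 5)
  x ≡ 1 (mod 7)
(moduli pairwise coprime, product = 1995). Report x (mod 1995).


Product of moduli M = 19 · 3 · 5 · 7 = 1995.
Merge one congruence at a time:
  Start: x ≡ 8 (mod 19).
  Combine with x ≡ 2 (mod 3); new modulus lcm = 57.
    Write x = 8 + 19·t and substitute into x ≡ 2 (mod 3): 19·t ≡ 2 − 8 = -6 (mod 3).
    Reduce coefficients mod 3: 1·t ≡ 0 (mod 3).
    So t ≡ 0 (mod 3).
    Then x = 8 + 19·0 = 8, valid modulo lcm(19, 3) = 57: x ≡ 8 (mod 57).
  Combine with x ≡ 3 (mod 5); new modulus lcm = 285.
    Write x = 8 + 57·t and substitute into x ≡ 3 (mod 5): 57·t ≡ 3 − 8 = -5 (mod 5).
    Reduce coefficients mod 5: 2·t ≡ 0 (mod 5).
    The inverse of 2 mod 5 is 3 (since 2·3 = 6 = 1·5 + 1), so t ≡ 3·0 = 0 ≡ 0 (mod 5).
    Then x = 8 + 57·0 = 8, valid modulo lcm(57, 5) = 285: x ≡ 8 (mod 285).
  Combine with x ≡ 1 (mod 7); new modulus lcm = 1995.
    Write x = 8 + 285·t and substitute into x ≡ 1 (mod 7): 285·t ≡ 1 − 8 = -7 (mod 7).
    Reduce coefficients mod 7: 5·t ≡ 0 (mod 7).
    The inverse of 5 mod 7 is 3 (since 5·3 = 15 = 2·7 + 1), so t ≡ 3·0 = 0 ≡ 0 (mod 7).
    Then x = 8 + 285·0 = 8, valid modulo lcm(285, 7) = 1995: x ≡ 8 (mod 1995).
Verify against each original: 8 mod 19 = 8, 8 mod 3 = 2, 8 mod 5 = 3, 8 mod 7 = 1.

x ≡ 8 (mod 1995).


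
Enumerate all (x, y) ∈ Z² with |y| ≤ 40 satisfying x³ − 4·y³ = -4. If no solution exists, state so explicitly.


The equation is x³ - 4y³ = -4. For fixed y, x³ = 4·y³ − 4, so a solution requires the RHS to be a perfect cube.
Strategy: iterate y from -40 to 40, compute RHS = 4·y³ − 4, and check whether it is a (positive or negative) perfect cube.
Check small values of y:
  y = 0: RHS = -4 is not a perfect cube.
  y = 1: RHS = 0 = (0)³ ⇒ x = 0 works.
  y = -1: RHS = -8 = (-2)³ ⇒ x = -2 works.
  y = 2: RHS = 28 is not a perfect cube.
  y = -2: RHS = -36 is not a perfect cube.
  y = 3: RHS = 104 is not a perfect cube.
  y = -3: RHS = -112 is not a perfect cube.
Continuing the search up to |y| = 40 finds no further solutions beyond those listed.
Collected solutions: (0, 1), (-2, -1).

Solutions (with |y| ≤ 40): (0, 1), (-2, -1).


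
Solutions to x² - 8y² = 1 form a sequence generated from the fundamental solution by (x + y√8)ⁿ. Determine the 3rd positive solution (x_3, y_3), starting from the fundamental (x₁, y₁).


Step 1: Find the fundamental solution (x₁, y₁) of x² - 8y² = 1.
  Expand √8 as a continued fraction. a₀ = ⌊√8⌋ = 2; iterate m_{k+1} = d_k·a_k − m_k, d_{k+1} = (8 − m_{k+1}²)/d_k, a_{k+1} = ⌊(a₀ + m_{k+1})/d_{k+1}⌋ (starting m₀ = 0, d₀ = 1), with convergents p_k = a_k·p_{k-1} + p_{k-2}, q_k = a_k·q_{k-1} + q_{k-2} (p₋₁ = 1, q₋₁ = 0):
  k = 0: a₀ = 2; p₀/q₀ = 2/1; p₀² − 8·q₀² = 4 − 8 = -4.
  k = 1: m = 2, d = 4, a = ⌊(2 + 2)/4⌋ = 1; p/q = (1·2 + 1)/(1·1 + 0) = 3/1; p² − 8·q² = 9 − 8 = 1.
  The first convergent with p² − 8·q² = 1 gives the fundamental solution (x₁, y₁) = (3, 1).
Step 2: Apply the recurrence (x_{n+1}, y_{n+1}) = (x₁x_n + 8y₁y_n, x₁y_n + y₁x_n) repeatedly.
  From (x_1, y_1) = (3, 1): x_2 = 3·3 + 8·1·1 = 17; y_2 = 3·1 + 1·3 = 6.
  From (x_2, y_2) = (17, 6): x_3 = 3·17 + 8·1·6 = 99; y_3 = 3·6 + 1·17 = 35.
Step 3: Verify x_3² - 8·y_3² = 9801 - 9800 = 1 (should be 1). ✓

(x_1, y_1) = (3, 1); (x_3, y_3) = (99, 35).


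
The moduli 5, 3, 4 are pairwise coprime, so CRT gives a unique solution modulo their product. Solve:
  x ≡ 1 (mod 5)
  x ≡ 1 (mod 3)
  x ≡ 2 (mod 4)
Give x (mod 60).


Moduli 5, 3, 4 are pairwise coprime; by CRT there is a unique solution modulo M = 5 · 3 · 4 = 60.
Solve pairwise, accumulating the modulus:
  Start with x ≡ 1 (mod 5).
  Combine with x ≡ 1 (mod 3): since gcd(5, 3) = 1, we get a unique residue mod 15.
    Write x = 1 + 5·t and substitute into x ≡ 1 (mod 3): 5·t ≡ 1 − 1 = 0 (mod 3).
    Reduce coefficients mod 3: 2·t ≡ 0 (mod 3).
    The inverse of 2 mod 3 is 2 (since 2·2 = 4 = 1·3 + 1), so t ≡ 2·0 = 0 ≡ 0 (mod 3).
    Then x = 1 + 5·0 = 1, valid modulo lcm(5, 3) = 15: x ≡ 1 (mod 15).
  Combine with x ≡ 2 (mod 4): since gcd(15, 4) = 1, we get a unique residue mod 60.
    Write x = 1 + 15·t and substitute into x ≡ 2 (mod 4): 15·t ≡ 2 − 1 = 1 (mod 4).
    Reduce coefficients mod 4: 3·t ≡ 1 (mod 4).
    The inverse of 3 mod 4 is 3 (since 3·3 = 9 = 2·4 + 1), so t ≡ 3·1 = 3 ≡ 3 (mod 4).
    Then x = 1 + 15·3 = 46, valid modulo lcm(15, 4) = 60: x ≡ 46 (mod 60).
Verify: 46 mod 5 = 1 ✓, 46 mod 3 = 1 ✓, 46 mod 4 = 2 ✓.

x ≡ 46 (mod 60).


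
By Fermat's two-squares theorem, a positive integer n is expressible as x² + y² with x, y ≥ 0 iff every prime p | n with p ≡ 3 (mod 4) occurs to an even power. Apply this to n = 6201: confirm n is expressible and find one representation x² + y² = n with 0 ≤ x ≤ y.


Step 1: Factor n = 6201 = 3^2 · 13 · 53.
Step 2: Check the mod-4 condition on each prime factor: 3 ≡ 3 (mod 4), exponent 2 (must be even); 13 ≡ 1 (mod 4), exponent 1; 53 ≡ 1 (mod 4), exponent 1.
All primes ≡ 3 (mod 4) appear to even exponent (or don't appear), so by the two-squares theorem n IS expressible as a sum of two squares.
Step 3: Build a representation. Group n = k² · m with k = 3 and m = 13 · 53 = 689 (a product of primes ≡ 1 (mod 4)); a representation of m scales to one of n via (k·x)² + (k·y)² = k²(x² + y²). Each prime p ≡ 1 (mod 4) is itself a sum of two squares; find a² by testing p − a² for a perfect square:
  13: 13 − 1² = 12, 13 − 2² = 9 = 3² ⇒ 13 = 2² + 3².
  53: 53 − 1² = 52, 53 − 2² = 49 = 7² ⇒ 53 = 2² + 7².
  Combine using the Brahmagupta–Fibonacci identity (a² + b²)(c² + d²) = (ac − bd)² + (ad + bc)² = (ac + bd)² + (ad − bc)²:
  13 · 53 = 689: from (2² + 3²)(2² + 7²), take (2·2 − 3·7, 2·7 + 3·2) = (4 − 21, 14 + 6) = (-17, 20); dropping signs (only squares matter) gives (17, 20); check 17² + 20² = 289 + 400 = 689 ✓.
  Scale by k = 3: (3·17, 3·20) = (51, 60).
Step 4: Order so x ≤ y and verify: 51² + 60² = 2601 + 3600 = 6201 = n. ✓

n = 6201 = 51² + 60² (one valid representation with x ≤ y).


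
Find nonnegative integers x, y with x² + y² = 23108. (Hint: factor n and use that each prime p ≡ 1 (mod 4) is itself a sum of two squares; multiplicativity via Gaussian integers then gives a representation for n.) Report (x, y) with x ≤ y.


Step 1: Factor n = 23108 = 2^2 · 53 · 109.
Step 2: Check the mod-4 condition on each prime factor: 2 = 2 (special); 53 ≡ 1 (mod 4), exponent 1; 109 ≡ 1 (mod 4), exponent 1.
All primes ≡ 3 (mod 4) appear to even exponent (or don't appear), so by the two-squares theorem n IS expressible as a sum of two squares.
Step 3: Build a representation. Group n = k² · m with k = 2 and m = 53 · 109 = 5777 (a product of primes ≡ 1 (mod 4)); a representation of m scales to one of n via (k·x)² + (k·y)² = k²(x² + y²). Each prime p ≡ 1 (mod 4) is itself a sum of two squares; find a² by testing p − a² for a perfect square:
  53: 53 − 1² = 52, 53 − 2² = 49 = 7² ⇒ 53 = 2² + 7².
  109: 109 − 1² = 108, 109 − 2² = 105, 109 − 3² = 100 = 10² ⇒ 109 = 3² + 10².
  Combine using the Brahmagupta–Fibonacci identity (a² + b²)(c² + d²) = (ac − bd)² + (ad + bc)² = (ac + bd)² + (ad − bc)²:
  53 · 109 = 5777: from (2² + 7²)(3² + 10²), take (2·3 − 7·10, 2·10 + 7·3) = (6 − 70, 20 + 21) = (-64, 41); dropping signs (only squares matter) gives (64, 41); check 64² + 41² = 4096 + 1681 = 5777 ✓.
  Scale by k = 2: (2·64, 2·41) = (128, 82).
Step 4: Order so x ≤ y and verify: 82² + 128² = 6724 + 16384 = 23108 = n. ✓

n = 23108 = 82² + 128² (one valid representation with x ≤ y).


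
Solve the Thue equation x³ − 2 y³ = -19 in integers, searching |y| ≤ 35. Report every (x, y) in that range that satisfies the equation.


The equation is x³ - 2y³ = -19. For fixed y, x³ = 2·y³ − 19, so a solution requires the RHS to be a perfect cube.
Strategy: iterate y from -35 to 35, compute RHS = 2·y³ − 19, and check whether it is a (positive or negative) perfect cube.
Check small values of y:
  y = 0: RHS = -19 is not a perfect cube.
  y = 1: RHS = -17 is not a perfect cube.
  y = -1: RHS = -21 is not a perfect cube.
  y = 2: RHS = -3 is not a perfect cube.
  y = -2: RHS = -35 is not a perfect cube.
  y = 3: RHS = 35 is not a perfect cube.
  y = -3: RHS = -73 is not a perfect cube.
Continuing the search up to |y| = 35 finds no solutions either.
No (x, y) in the scanned range satisfies the equation.

No integer solutions with |y| ≤ 35.


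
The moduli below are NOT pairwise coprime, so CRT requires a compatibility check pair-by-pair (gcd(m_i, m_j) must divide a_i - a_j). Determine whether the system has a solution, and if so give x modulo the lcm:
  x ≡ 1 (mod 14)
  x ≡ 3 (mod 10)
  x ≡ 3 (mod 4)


Moduli 14, 10, 4 are not pairwise coprime, so CRT works modulo lcm(m_i) when all pairwise compatibility conditions hold.
Pairwise compatibility: gcd(m_i, m_j) must divide a_i - a_j for every pair.
Merge one congruence at a time:
  Start: x ≡ 1 (mod 14).
  Combine with x ≡ 3 (mod 10): gcd(14, 10) = 2; 3 - 1 = 2, which IS divisible by 2, so compatible.
    Write x = 1 + 14·t and substitute into x ≡ 3 (mod 10): 14·t ≡ 3 − 1 = 2 (mod 10).
    Divide the congruence (and modulus) by g = 2: 7·t ≡ 1 (mod 5).
    Reduce coefficients mod 5: 2·t ≡ 1 (mod 5).
    The inverse of 2 mod 5 is 3 (since 2·3 = 6 = 1·5 + 1), so t ≡ 3·1 = 3 ≡ 3 (mod 5).
    Then x = 1 + 14·3 = 43, valid modulo lcm(14, 10) = 70: x ≡ 43 (mod 70).
  Combine with x ≡ 3 (mod 4): gcd(70, 4) = 2; 3 - 43 = -40, which IS divisible by 2, so compatible.
    Write x = 43 + 70·t and substitute into x ≡ 3 (mod 4): 70·t ≡ 3 − 43 = -40 (mod 4).
    Divide the congruence (and modulus) by g = 2: 35·t ≡ -20 (mod 2).
    Reduce coefficients mod 2: 1·t ≡ 0 (mod 2).
    So t ≡ 0 (mod 2).
    Then x = 43 + 70·0 = 43, valid modulo lcm(70, 4) = 140: x ≡ 43 (mod 140).
Verify: 43 mod 14 = 1, 43 mod 10 = 3, 43 mod 4 = 3.

x ≡ 43 (mod 140).


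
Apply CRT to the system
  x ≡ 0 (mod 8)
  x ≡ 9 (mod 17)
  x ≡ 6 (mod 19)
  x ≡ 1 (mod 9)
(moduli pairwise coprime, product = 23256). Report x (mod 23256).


Product of moduli M = 8 · 17 · 19 · 9 = 23256.
Merge one congruence at a time:
  Start: x ≡ 0 (mod 8).
  Combine with x ≡ 9 (mod 17); new modulus lcm = 136.
    Write x = 0 + 8·t and substitute into x ≡ 9 (mod 17): 8·t ≡ 9 − 0 = 9 (mod 17).
    The inverse of 8 mod 17 is 15 (since 8·15 = 120 = 7·17 + 1), so t ≡ 15·9 = 135 ≡ 16 (mod 17).
    Then x = 0 + 8·16 = 128, valid modulo lcm(8, 17) = 136: x ≡ 128 (mod 136).
  Combine with x ≡ 6 (mod 19); new modulus lcm = 2584.
    Write x = 128 + 136·t and substitute into x ≡ 6 (mod 19): 136·t ≡ 6 − 128 = -122 (mod 19).
    Reduce coefficients mod 19: 3·t ≡ 11 (mod 19).
    The inverse of 3 mod 19 is 13 (since 3·13 = 39 = 2·19 + 1), so t ≡ 13·11 = 143 ≡ 10 (mod 19).
    Then x = 128 + 136·10 = 1488, valid modulo lcm(136, 19) = 2584: x ≡ 1488 (mod 2584).
  Combine with x ≡ 1 (mod 9); new modulus lcm = 23256.
    Write x = 1488 + 2584·t and substitute into x ≡ 1 (mod 9): 2584·t ≡ 1 − 1488 = -1487 (mod 9).
    Reduce coefficients mod 9: 1·t ≡ 7 (mod 9).
    So t ≡ 7 (mod 9).
    Then x = 1488 + 2584·7 = 19576, valid modulo lcm(2584, 9) = 23256: x ≡ 19576 (mod 23256).
Verify against each original: 19576 mod 8 = 0, 19576 mod 17 = 9, 19576 mod 19 = 6, 19576 mod 9 = 1.

x ≡ 19576 (mod 23256).


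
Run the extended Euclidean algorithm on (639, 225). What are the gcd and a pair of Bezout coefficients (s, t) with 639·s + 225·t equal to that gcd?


Euclidean algorithm on (639, 225) — divide until remainder is 0:
  639 = 2 · 225 + 189
  225 = 1 · 189 + 36
  189 = 5 · 36 + 9
  36 = 4 · 9 + 0
gcd(639, 225) = 9.
Track Bezout coefficients alongside the remainders: start with r₀ = 639 = a·1 + b·0 (s = 1, t = 0) and r₁ = 225 = a·0 + b·1 (s = 0, t = 1); each new remainder r_{k+1} = r_{k-1} − q_k·r_k inherits s_{k+1} = s_{k-1} − q_k·s_k, t_{k+1} = t_{k-1} − q_k·t_k, so r_k = a·s_k + b·t_k at every step:
  q = 2: r = 189, s = 1 − 2·0 = 1, t = 0 − 2·1 = -2  (check: 639·1 + 225·(-2) = 189)
  q = 1: r = 36, s = 0 − 1·1 = -1, t = 1 − 1·(-2) = 3  (check: 639·(-1) + 225·3 = 36)
  q = 5: r = 9, s = 1 − 5·(-1) = 6, t = -2 − 5·3 = -17  (check: 639·6 + 225·(-17) = 9)
The row with r = 9 (the gcd) gives the Bezout coefficients s = 6, t = -17.
Result: 639 · (6) + 225 · (-17) = 9.

gcd(639, 225) = 9; s = 6, t = -17 (check: 639·6 + 225·(-17) = 9).


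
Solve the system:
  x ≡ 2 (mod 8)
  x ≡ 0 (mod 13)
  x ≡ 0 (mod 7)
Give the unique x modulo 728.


Moduli 8, 13, 7 are pairwise coprime; by CRT there is a unique solution modulo M = 8 · 13 · 7 = 728.
Solve pairwise, accumulating the modulus:
  Start with x ≡ 2 (mod 8).
  Combine with x ≡ 0 (mod 13): since gcd(8, 13) = 1, we get a unique residue mod 104.
    Write x = 2 + 8·t and substitute into x ≡ 0 (mod 13): 8·t ≡ 0 − 2 = -2 (mod 13).
    Reduce coefficients mod 13: 8·t ≡ 11 (mod 13).
    The inverse of 8 mod 13 is 5 (since 8·5 = 40 = 3·13 + 1), so t ≡ 5·11 = 55 ≡ 3 (mod 13).
    Then x = 2 + 8·3 = 26, valid modulo lcm(8, 13) = 104: x ≡ 26 (mod 104).
  Combine with x ≡ 0 (mod 7): since gcd(104, 7) = 1, we get a unique residue mod 728.
    Write x = 26 + 104·t and substitute into x ≡ 0 (mod 7): 104·t ≡ 0 − 26 = -26 (mod 7).
    Reduce coefficients mod 7: 6·t ≡ 2 (mod 7).
    The inverse of 6 mod 7 is 6 (since 6·6 = 36 = 5·7 + 1), so t ≡ 6·2 = 12 ≡ 5 (mod 7).
    Then x = 26 + 104·5 = 546, valid modulo lcm(104, 7) = 728: x ≡ 546 (mod 728).
Verify: 546 mod 8 = 2 ✓, 546 mod 13 = 0 ✓, 546 mod 7 = 0 ✓.

x ≡ 546 (mod 728).


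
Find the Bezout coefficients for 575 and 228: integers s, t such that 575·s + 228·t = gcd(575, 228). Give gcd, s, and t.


Euclidean algorithm on (575, 228) — divide until remainder is 0:
  575 = 2 · 228 + 119
  228 = 1 · 119 + 109
  119 = 1 · 109 + 10
  109 = 10 · 10 + 9
  10 = 1 · 9 + 1
  9 = 9 · 1 + 0
gcd(575, 228) = 1.
Track Bezout coefficients alongside the remainders: start with r₀ = 575 = a·1 + b·0 (s = 1, t = 0) and r₁ = 228 = a·0 + b·1 (s = 0, t = 1); each new remainder r_{k+1} = r_{k-1} − q_k·r_k inherits s_{k+1} = s_{k-1} − q_k·s_k, t_{k+1} = t_{k-1} − q_k·t_k, so r_k = a·s_k + b·t_k at every step:
  q = 2: r = 119, s = 1 − 2·0 = 1, t = 0 − 2·1 = -2  (check: 575·1 + 228·(-2) = 119)
  q = 1: r = 109, s = 0 − 1·1 = -1, t = 1 − 1·(-2) = 3  (check: 575·(-1) + 228·3 = 109)
  q = 1: r = 10, s = 1 − 1·(-1) = 2, t = -2 − 1·3 = -5  (check: 575·2 + 228·(-5) = 10)
  q = 10: r = 9, s = -1 − 10·2 = -21, t = 3 − 10·(-5) = 53  (check: 575·(-21) + 228·53 = 9)
  q = 1: r = 1, s = 2 − 1·(-21) = 23, t = -5 − 1·53 = -58  (check: 575·23 + 228·(-58) = 1)
The row with r = 1 (the gcd) gives the Bezout coefficients s = 23, t = -58.
Result: 575 · (23) + 228 · (-58) = 1.

gcd(575, 228) = 1; s = 23, t = -58 (check: 575·23 + 228·(-58) = 1).


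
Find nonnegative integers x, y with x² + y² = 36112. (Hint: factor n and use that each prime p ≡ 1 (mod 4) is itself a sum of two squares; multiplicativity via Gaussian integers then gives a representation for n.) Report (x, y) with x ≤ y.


Step 1: Factor n = 36112 = 2^4 · 37 · 61.
Step 2: Check the mod-4 condition on each prime factor: 2 = 2 (special); 37 ≡ 1 (mod 4), exponent 1; 61 ≡ 1 (mod 4), exponent 1.
All primes ≡ 3 (mod 4) appear to even exponent (or don't appear), so by the two-squares theorem n IS expressible as a sum of two squares.
Step 3: Build a representation. Group n = k² · m with k = 4 and m = 37 · 61 = 2257 (a product of primes ≡ 1 (mod 4)); a representation of m scales to one of n via (k·x)² + (k·y)² = k²(x² + y²). Each prime p ≡ 1 (mod 4) is itself a sum of two squares; find a² by testing p − a² for a perfect square:
  37: 37 − 1² = 36 = 6² ⇒ 37 = 1² + 6².
  61: 61 − 1² = 60, 61 − 2² = 57, 61 − 3² = 52, 61 − 4² = 45, 61 − 5² = 36 = 6² ⇒ 61 = 5² + 6².
  Combine using the Brahmagupta–Fibonacci identity (a² + b²)(c² + d²) = (ac − bd)² + (ad + bc)² = (ac + bd)² + (ad − bc)²:
  37 · 61 = 2257: from (1² + 6²)(5² + 6²), take (1·5 − 6·6, 1·6 + 6·5) = (5 − 36, 6 + 30) = (-31, 36); dropping signs (only squares matter) gives (31, 36); check 31² + 36² = 961 + 1296 = 2257 ✓.
  Scale by k = 4: (4·31, 4·36) = (124, 144).
Step 4: Order so x ≤ y and verify: 124² + 144² = 15376 + 20736 = 36112 = n. ✓

n = 36112 = 124² + 144² (one valid representation with x ≤ y).


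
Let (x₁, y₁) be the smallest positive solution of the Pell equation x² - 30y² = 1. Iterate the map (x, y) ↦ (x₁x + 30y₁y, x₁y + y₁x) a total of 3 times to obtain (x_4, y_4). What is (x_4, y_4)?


Step 1: Find the fundamental solution (x₁, y₁) of x² - 30y² = 1.
  Expand √30 as a continued fraction. a₀ = ⌊√30⌋ = 5; iterate m_{k+1} = d_k·a_k − m_k, d_{k+1} = (30 − m_{k+1}²)/d_k, a_{k+1} = ⌊(a₀ + m_{k+1})/d_{k+1}⌋ (starting m₀ = 0, d₀ = 1), with convergents p_k = a_k·p_{k-1} + p_{k-2}, q_k = a_k·q_{k-1} + q_{k-2} (p₋₁ = 1, q₋₁ = 0):
  k = 0: a₀ = 5; p₀/q₀ = 5/1; p₀² − 30·q₀² = 25 − 30 = -5.
  k = 1: m = 5, d = 5, a = ⌊(5 + 5)/5⌋ = 2; p/q = (2·5 + 1)/(2·1 + 0) = 11/2; p² − 30·q² = 121 − 120 = 1.
  The first convergent with p² − 30·q² = 1 gives the fundamental solution (x₁, y₁) = (11, 2).
Step 2: Apply the recurrence (x_{n+1}, y_{n+1}) = (x₁x_n + 30y₁y_n, x₁y_n + y₁x_n) repeatedly.
  From (x_1, y_1) = (11, 2): x_2 = 11·11 + 30·2·2 = 241; y_2 = 11·2 + 2·11 = 44.
  From (x_2, y_2) = (241, 44): x_3 = 11·241 + 30·2·44 = 5291; y_3 = 11·44 + 2·241 = 966.
  From (x_3, y_3) = (5291, 966): x_4 = 11·5291 + 30·2·966 = 116161; y_4 = 11·966 + 2·5291 = 21208.
Step 3: Verify x_4² - 30·y_4² = 13493377921 - 13493377920 = 1 (should be 1). ✓

(x_1, y_1) = (11, 2); (x_4, y_4) = (116161, 21208).


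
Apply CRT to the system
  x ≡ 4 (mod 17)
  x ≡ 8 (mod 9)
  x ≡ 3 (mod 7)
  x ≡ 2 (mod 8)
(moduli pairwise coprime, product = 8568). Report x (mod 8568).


Product of moduli M = 17 · 9 · 7 · 8 = 8568.
Merge one congruence at a time:
  Start: x ≡ 4 (mod 17).
  Combine with x ≡ 8 (mod 9); new modulus lcm = 153.
    Write x = 4 + 17·t and substitute into x ≡ 8 (mod 9): 17·t ≡ 8 − 4 = 4 (mod 9).
    Reduce coefficients mod 9: 8·t ≡ 4 (mod 9).
    The inverse of 8 mod 9 is 8 (since 8·8 = 64 = 7·9 + 1), so t ≡ 8·4 = 32 ≡ 5 (mod 9).
    Then x = 4 + 17·5 = 89, valid modulo lcm(17, 9) = 153: x ≡ 89 (mod 153).
  Combine with x ≡ 3 (mod 7); new modulus lcm = 1071.
    Write x = 89 + 153·t and substitute into x ≡ 3 (mod 7): 153·t ≡ 3 − 89 = -86 (mod 7).
    Reduce coefficients mod 7: 6·t ≡ 5 (mod 7).
    The inverse of 6 mod 7 is 6 (since 6·6 = 36 = 5·7 + 1), so t ≡ 6·5 = 30 ≡ 2 (mod 7).
    Then x = 89 + 153·2 = 395, valid modulo lcm(153, 7) = 1071: x ≡ 395 (mod 1071).
  Combine with x ≡ 2 (mod 8); new modulus lcm = 8568.
    Write x = 395 + 1071·t and substitute into x ≡ 2 (mod 8): 1071·t ≡ 2 − 395 = -393 (mod 8).
    Reduce coefficients mod 8: 7·t ≡ 7 (mod 8).
    The inverse of 7 mod 8 is 7 (since 7·7 = 49 = 6·8 + 1), so t ≡ 7·7 = 49 ≡ 1 (mod 8).
    Then x = 395 + 1071·1 = 1466, valid modulo lcm(1071, 8) = 8568: x ≡ 1466 (mod 8568).
Verify against each original: 1466 mod 17 = 4, 1466 mod 9 = 8, 1466 mod 7 = 3, 1466 mod 8 = 2.

x ≡ 1466 (mod 8568).


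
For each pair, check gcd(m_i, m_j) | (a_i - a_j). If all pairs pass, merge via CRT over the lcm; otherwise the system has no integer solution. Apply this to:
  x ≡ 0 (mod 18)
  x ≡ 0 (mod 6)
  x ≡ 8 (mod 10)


Moduli 18, 6, 10 are not pairwise coprime, so CRT works modulo lcm(m_i) when all pairwise compatibility conditions hold.
Pairwise compatibility: gcd(m_i, m_j) must divide a_i - a_j for every pair.
Merge one congruence at a time:
  Start: x ≡ 0 (mod 18).
  Combine with x ≡ 0 (mod 6): gcd(18, 6) = 6; 0 - 0 = 0, which IS divisible by 6, so compatible.
    Write x = 0 + 18·t and substitute into x ≡ 0 (mod 6): 18·t ≡ 0 − 0 = 0 (mod 6).
    Divide the congruence (and modulus) by g = 6: 3·t ≡ 0 (mod 1).
    Modulo 1 every t works; take t = 0.
    Then x = 0 + 18·0 = 0, valid modulo lcm(18, 6) = 18: x ≡ 0 (mod 18).
  Combine with x ≡ 8 (mod 10): gcd(18, 10) = 2; 8 - 0 = 8, which IS divisible by 2, so compatible.
    Write x = 0 + 18·t and substitute into x ≡ 8 (mod 10): 18·t ≡ 8 − 0 = 8 (mod 10).
    Divide the congruence (and modulus) by g = 2: 9·t ≡ 4 (mod 5).
    Reduce coefficients mod 5: 4·t ≡ 4 (mod 5).
    The inverse of 4 mod 5 is 4 (since 4·4 = 16 = 3·5 + 1), so t ≡ 4·4 = 16 ≡ 1 (mod 5).
    Then x = 0 + 18·1 = 18, valid modulo lcm(18, 10) = 90: x ≡ 18 (mod 90).
Verify: 18 mod 18 = 0, 18 mod 6 = 0, 18 mod 10 = 8.

x ≡ 18 (mod 90).


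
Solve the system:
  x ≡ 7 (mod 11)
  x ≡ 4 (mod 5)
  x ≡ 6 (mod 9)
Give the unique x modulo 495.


Moduli 11, 5, 9 are pairwise coprime; by CRT there is a unique solution modulo M = 11 · 5 · 9 = 495.
Solve pairwise, accumulating the modulus:
  Start with x ≡ 7 (mod 11).
  Combine with x ≡ 4 (mod 5): since gcd(11, 5) = 1, we get a unique residue mod 55.
    Write x = 7 + 11·t and substitute into x ≡ 4 (mod 5): 11·t ≡ 4 − 7 = -3 (mod 5).
    Reduce coefficients mod 5: 1·t ≡ 2 (mod 5).
    So t ≡ 2 (mod 5).
    Then x = 7 + 11·2 = 29, valid modulo lcm(11, 5) = 55: x ≡ 29 (mod 55).
  Combine with x ≡ 6 (mod 9): since gcd(55, 9) = 1, we get a unique residue mod 495.
    Write x = 29 + 55·t and substitute into x ≡ 6 (mod 9): 55·t ≡ 6 − 29 = -23 (mod 9).
    Reduce coefficients mod 9: 1·t ≡ 4 (mod 9).
    So t ≡ 4 (mod 9).
    Then x = 29 + 55·4 = 249, valid modulo lcm(55, 9) = 495: x ≡ 249 (mod 495).
Verify: 249 mod 11 = 7 ✓, 249 mod 5 = 4 ✓, 249 mod 9 = 6 ✓.

x ≡ 249 (mod 495).
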